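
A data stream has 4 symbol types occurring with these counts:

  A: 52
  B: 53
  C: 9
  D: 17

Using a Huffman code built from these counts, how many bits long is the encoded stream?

Merge the two smallest weights repeatedly:
merge C(9) and D(17): 26
merge 26 and A(52): 78
merge B(53) and 78: 131
Total encoded bits = sum of merged weights = 26 + 78 + 131 = 235.

235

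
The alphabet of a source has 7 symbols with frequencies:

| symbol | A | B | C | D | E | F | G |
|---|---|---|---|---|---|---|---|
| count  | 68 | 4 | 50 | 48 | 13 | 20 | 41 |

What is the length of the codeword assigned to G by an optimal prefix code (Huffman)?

3

Huffman merges, smallest pair first:
combine B(4), E(13) → 17
combine 17, F(20) → 37
combine 37, G(41) → 78
combine D(48), C(50) → 98
combine A(68), 78 → 146
combine 98, 146 → 244
G's leaf is at depth 3, giving a 3-bit codeword.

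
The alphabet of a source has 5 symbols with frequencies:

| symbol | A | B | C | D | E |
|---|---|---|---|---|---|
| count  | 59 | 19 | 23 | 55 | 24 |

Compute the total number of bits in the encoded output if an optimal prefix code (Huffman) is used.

402

Merge the two smallest weights repeatedly:
merge B(19) and C(23): 42
merge E(24) and 42: 66
merge D(55) and A(59): 114
merge 66 and 114: 180
Total encoded bits = sum of merged weights = 42 + 66 + 114 + 180 = 402.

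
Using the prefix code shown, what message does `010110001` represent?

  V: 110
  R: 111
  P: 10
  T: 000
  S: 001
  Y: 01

Read left to right; each codeword is recognised as soon as it completes (prefix code):
  01→Y | 01→Y | 10→P | 001→S
Decoded message: YYPS

YYPS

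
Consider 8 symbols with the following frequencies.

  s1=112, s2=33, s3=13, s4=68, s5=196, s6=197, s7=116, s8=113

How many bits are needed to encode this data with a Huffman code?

Merge the two smallest weights repeatedly:
merge s3(13) and s2(33): 46
merge 46 and s4(68): 114
merge s1(112) and s8(113): 225
merge 114 and s7(116): 230
merge s5(196) and s6(197): 393
merge 225 and 230: 455
merge 393 and 455: 848
Each symbol's bit-cost is frequency × depth; summing gives 2311 bits (equivalently 46 + 114 + 225 + 230 + 393 + 455 + 848).

2311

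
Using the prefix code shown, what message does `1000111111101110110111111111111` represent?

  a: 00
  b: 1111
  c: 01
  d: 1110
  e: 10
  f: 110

Read left to right; each codeword is recognised as soon as it completes (prefix code):
  10→e | 00→a | 1111→b | 1110→d | 1110→d | 110→f | 1111→b | 1111→b | 1111→b
Decoded message: eabddfbbb

eabddfbbb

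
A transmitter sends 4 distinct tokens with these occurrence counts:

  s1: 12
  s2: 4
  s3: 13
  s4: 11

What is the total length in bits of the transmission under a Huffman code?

80

Greedily combine the two least-frequent nodes:
merge s2(4) and s4(11): 15
merge s1(12) and s3(13): 25
merge 15 and 25: 40
Total encoded bits = sum of merged weights = 15 + 25 + 40 = 80.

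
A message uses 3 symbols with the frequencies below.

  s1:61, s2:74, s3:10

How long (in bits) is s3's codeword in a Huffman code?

Repeatedly merge the two smallest:
s3(10) + s1(61) → 71
71 + s2(74) → 145
s3's leaf is at depth 2, giving a 2-bit codeword.

2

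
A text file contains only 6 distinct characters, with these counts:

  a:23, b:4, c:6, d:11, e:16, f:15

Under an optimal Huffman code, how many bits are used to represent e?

2

Build the tree from the bottom:
combine b(4), c(6) → 10
combine 10, d(11) → 21
combine f(15), e(16) → 31
combine 21, a(23) → 44
combine 31, 44 → 75
e sits 2 levels below the root, so its codeword is 2 bits.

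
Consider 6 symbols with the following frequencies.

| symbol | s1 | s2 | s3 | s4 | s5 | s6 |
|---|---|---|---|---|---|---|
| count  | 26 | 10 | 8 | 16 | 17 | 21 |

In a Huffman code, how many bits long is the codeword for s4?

Build the tree from the bottom:
combine s3(8), s2(10) → 18
combine s4(16), s5(17) → 33
combine 18, s6(21) → 39
combine s1(26), 33 → 59
combine 39, 59 → 98
The subtree containing s4 is merged 3 times, so code length = 3.

3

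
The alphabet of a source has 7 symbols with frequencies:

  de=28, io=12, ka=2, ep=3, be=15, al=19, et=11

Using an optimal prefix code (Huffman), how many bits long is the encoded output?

228

Merge the two smallest weights repeatedly:
ka(2) + ep(3) → 5
5 + et(11) → 16
io(12) + be(15) → 27
16 + al(19) → 35
27 + de(28) → 55
35 + 55 → 90
Total encoded bits = sum of merged weights = 5 + 16 + 27 + 35 + 55 + 90 = 228.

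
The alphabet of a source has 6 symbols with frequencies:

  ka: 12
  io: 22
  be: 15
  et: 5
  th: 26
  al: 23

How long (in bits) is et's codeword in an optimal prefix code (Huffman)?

Build the tree from the bottom:
et(5) + ka(12) → 17
be(15) + 17 → 32
io(22) + al(23) → 45
th(26) + 32 → 58
45 + 58 → 103
et sits 4 levels below the root, so its codeword is 4 bits.

4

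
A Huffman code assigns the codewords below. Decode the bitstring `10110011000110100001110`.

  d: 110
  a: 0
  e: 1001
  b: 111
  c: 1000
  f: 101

Read left to right; each codeword is recognised as soon as it completes (prefix code):
  101→f | 1001→e | 1000→c | 110→d | 1000→c | 0→a | 111→b | 0→a
Decoded message: fecdcaba

fecdcaba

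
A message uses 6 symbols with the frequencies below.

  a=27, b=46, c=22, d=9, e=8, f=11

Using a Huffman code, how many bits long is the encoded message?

291

Build the Huffman tree bottom-up:
combine e(8), d(9) → 17
combine f(11), 17 → 28
combine c(22), a(27) → 49
combine 28, b(46) → 74
combine 49, 74 → 123
Each symbol's bit-cost is frequency × depth; summing gives 291 bits (equivalently 17 + 28 + 49 + 74 + 123).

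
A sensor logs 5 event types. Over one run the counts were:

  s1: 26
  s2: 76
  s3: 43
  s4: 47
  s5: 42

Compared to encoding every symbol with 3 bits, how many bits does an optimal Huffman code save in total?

166

Fixed-length: 3 bits × 234 symbols = 702 bits.
Huffman merges:
s1(26) + s5(42) → 68
s3(43) + s4(47) → 90
68 + s2(76) → 144
90 + 144 → 234
Huffman total = 68 + 90 + 144 + 234 = 536 bits.
Saving = 702 − 536 = 166 bits.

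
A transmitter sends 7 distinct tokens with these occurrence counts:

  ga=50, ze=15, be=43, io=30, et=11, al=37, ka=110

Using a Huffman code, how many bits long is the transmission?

Merge the two smallest weights repeatedly:
merge et(11) and ze(15): 26
merge 26 and io(30): 56
merge al(37) and be(43): 80
merge ga(50) and 56: 106
merge 80 and 106: 186
merge ka(110) and 186: 296
Total encoded bits = sum of merged weights = 26 + 56 + 80 + 106 + 186 + 296 = 750.

750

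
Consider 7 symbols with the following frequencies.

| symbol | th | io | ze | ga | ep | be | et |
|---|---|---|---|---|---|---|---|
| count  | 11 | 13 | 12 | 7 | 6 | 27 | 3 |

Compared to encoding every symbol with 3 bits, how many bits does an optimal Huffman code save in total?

Fixed-length: 3 bits × 79 symbols = 237 bits.
Huffman merges:
combine et(3), ep(6) → 9
combine ga(7), 9 → 16
combine th(11), ze(12) → 23
combine io(13), 16 → 29
combine 23, be(27) → 50
combine 29, 50 → 79
Huffman total = 9 + 16 + 23 + 29 + 50 + 79 = 206 bits.
Saving = 237 − 206 = 31 bits.

31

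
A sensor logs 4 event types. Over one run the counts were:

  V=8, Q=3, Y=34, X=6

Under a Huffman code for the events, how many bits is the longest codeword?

3

Merge the two lowest-weight nodes at each step:
combine Q(3), X(6) → 9
combine V(8), 9 → 17
combine 17, Y(34) → 51
Maximum depth reached is 3.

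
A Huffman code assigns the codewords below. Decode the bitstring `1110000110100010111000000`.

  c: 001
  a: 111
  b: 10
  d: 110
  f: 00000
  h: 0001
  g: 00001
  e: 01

agbbcedf

Read left to right; each codeword is recognised as soon as it completes (prefix code):
  111→a | 00001→g | 10→b | 10→b | 001→c | 01→e | 110→d | 00000→f
Decoded message: agbbcedf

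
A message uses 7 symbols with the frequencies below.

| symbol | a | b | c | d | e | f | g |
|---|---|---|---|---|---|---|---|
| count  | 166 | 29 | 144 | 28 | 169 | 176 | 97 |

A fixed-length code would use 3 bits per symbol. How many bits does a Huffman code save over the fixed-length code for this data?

Fixed-length: 3 bits × 809 symbols = 2427 bits.
Huffman merges:
d(28) + b(29) → 57
57 + g(97) → 154
c(144) + 154 → 298
a(166) + e(169) → 335
f(176) + 298 → 474
335 + 474 → 809
Huffman total = 57 + 154 + 298 + 335 + 474 + 809 = 2127 bits.
Saving = 2427 − 2127 = 300 bits.

300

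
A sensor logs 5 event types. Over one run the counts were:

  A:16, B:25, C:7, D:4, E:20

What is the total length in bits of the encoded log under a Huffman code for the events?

Build the Huffman tree bottom-up:
D(4) + C(7) → 11
11 + A(16) → 27
E(20) + B(25) → 45
27 + 45 → 72
Each symbol's bit-cost is frequency × depth; summing gives 155 bits (equivalently 11 + 27 + 45 + 72).

155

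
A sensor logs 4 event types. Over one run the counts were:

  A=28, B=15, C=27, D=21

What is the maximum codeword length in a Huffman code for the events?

2

Merge the two lowest-weight nodes at each step:
merge B(15) and D(21): 36
merge C(27) and A(28): 55
merge 36 and 55: 91
The rarest symbols sit at the bottom; the longest codeword is 2 bits.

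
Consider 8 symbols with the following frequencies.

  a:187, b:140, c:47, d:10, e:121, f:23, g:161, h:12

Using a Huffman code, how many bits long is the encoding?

1774

Build the Huffman tree bottom-up:
merge d(10) and h(12): 22
merge 22 and f(23): 45
merge 45 and c(47): 92
merge 92 and e(121): 213
merge b(140) and g(161): 301
merge a(187) and 213: 400
merge 301 and 400: 701
Total encoded bits = sum of merged weights = 22 + 45 + 92 + 213 + 301 + 400 + 701 = 1774.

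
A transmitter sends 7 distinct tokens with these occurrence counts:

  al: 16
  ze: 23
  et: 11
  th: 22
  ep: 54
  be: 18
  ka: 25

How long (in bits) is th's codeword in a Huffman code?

3

Repeatedly merge the two smallest:
merge et(11) and al(16): 27
merge be(18) and th(22): 40
merge ze(23) and ka(25): 48
merge 27 and 40: 67
merge 48 and ep(54): 102
merge 67 and 102: 169
th sits 3 levels below the root, so its codeword is 3 bits.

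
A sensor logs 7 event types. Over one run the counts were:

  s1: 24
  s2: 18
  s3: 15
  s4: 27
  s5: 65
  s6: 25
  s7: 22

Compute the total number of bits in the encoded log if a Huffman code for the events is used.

523

Build the Huffman tree bottom-up:
s3(15) + s2(18) → 33
s7(22) + s1(24) → 46
s6(25) + s4(27) → 52
33 + 46 → 79
52 + s5(65) → 117
79 + 117 → 196
The encoded length is the sum of every internal node's weight: 33 + 46 + 52 + 79 + 117 + 196 = 523 bits.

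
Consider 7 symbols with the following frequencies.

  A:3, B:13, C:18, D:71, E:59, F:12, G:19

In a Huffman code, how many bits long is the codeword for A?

5

Repeatedly merge the two smallest:
A(3) + F(12) → 15
B(13) + 15 → 28
C(18) + G(19) → 37
28 + 37 → 65
E(59) + 65 → 124
D(71) + 124 → 195
A's leaf is at depth 5, giving a 5-bit codeword.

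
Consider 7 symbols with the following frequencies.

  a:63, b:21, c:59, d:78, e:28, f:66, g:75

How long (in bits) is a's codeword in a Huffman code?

Build the tree from the bottom:
b(21) + e(28) → 49
49 + c(59) → 108
a(63) + f(66) → 129
g(75) + d(78) → 153
108 + 129 → 237
153 + 237 → 390
The subtree containing a is merged 3 times, so code length = 3.

3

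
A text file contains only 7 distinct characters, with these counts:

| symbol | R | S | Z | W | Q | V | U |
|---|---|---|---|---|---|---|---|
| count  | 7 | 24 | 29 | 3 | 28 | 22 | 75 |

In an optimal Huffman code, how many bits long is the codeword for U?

1

Build the tree from the bottom:
W(3) + R(7) → 10
10 + V(22) → 32
S(24) + Q(28) → 52
Z(29) + 32 → 61
52 + 61 → 113
U(75) + 113 → 188
U is merged only at the final step, so code length = 1.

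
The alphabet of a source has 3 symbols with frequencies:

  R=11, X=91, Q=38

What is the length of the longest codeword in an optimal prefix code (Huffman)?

2

Merge the two lowest-weight nodes at each step:
R(11) + Q(38) → 49
49 + X(91) → 140
The rarest symbols sit at the bottom; the longest codeword is 2 bits.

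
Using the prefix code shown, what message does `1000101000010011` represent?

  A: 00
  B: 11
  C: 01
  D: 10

Read left to right; each codeword is recognised as soon as it completes (prefix code):
  10→D | 00→A | 10→D | 10→D | 00→A | 01→C | 00→A | 11→B
Decoded message: DADDACAB

DADDACAB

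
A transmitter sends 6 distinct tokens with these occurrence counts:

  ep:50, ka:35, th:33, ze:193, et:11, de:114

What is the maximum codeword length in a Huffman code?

Merge the two lowest-weight nodes at each step:
et(11) + th(33) → 44
ka(35) + 44 → 79
ep(50) + 79 → 129
de(114) + 129 → 243
ze(193) + 243 → 436
The rarest symbols sit at the bottom; the longest codeword is 5 bits.

5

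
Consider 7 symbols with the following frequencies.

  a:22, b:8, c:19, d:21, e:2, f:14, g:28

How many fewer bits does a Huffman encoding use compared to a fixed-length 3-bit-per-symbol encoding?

Fixed-length: 3 bits × 114 symbols = 342 bits.
Huffman merges:
merge e(2) and b(8): 10
merge 10 and f(14): 24
merge c(19) and d(21): 40
merge a(22) and 24: 46
merge g(28) and 40: 68
merge 46 and 68: 114
Huffman total = 10 + 24 + 40 + 46 + 68 + 114 = 302 bits.
Saving = 342 − 302 = 40 bits.

40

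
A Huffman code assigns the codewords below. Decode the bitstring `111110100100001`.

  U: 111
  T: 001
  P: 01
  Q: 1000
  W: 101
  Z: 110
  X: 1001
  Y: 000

UZXYP

Read left to right; each codeword is recognised as soon as it completes (prefix code):
  111→U | 110→Z | 1001→X | 000→Y | 01→P
Decoded message: UZXYP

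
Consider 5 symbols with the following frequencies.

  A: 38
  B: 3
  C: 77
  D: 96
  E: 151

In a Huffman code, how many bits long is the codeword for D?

Repeatedly merge the two smallest:
B(3) + A(38) → 41
41 + C(77) → 118
D(96) + 118 → 214
E(151) + 214 → 365
The subtree containing D is merged 2 times, so code length = 2.

2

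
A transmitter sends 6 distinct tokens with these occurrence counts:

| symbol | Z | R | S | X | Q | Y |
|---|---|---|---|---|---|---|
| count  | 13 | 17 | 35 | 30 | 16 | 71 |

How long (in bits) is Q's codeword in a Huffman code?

Repeatedly merge the two smallest:
Z(13) + Q(16) → 29
R(17) + 29 → 46
X(30) + S(35) → 65
46 + 65 → 111
Y(71) + 111 → 182
Q sits 4 levels below the root, so its codeword is 4 bits.

4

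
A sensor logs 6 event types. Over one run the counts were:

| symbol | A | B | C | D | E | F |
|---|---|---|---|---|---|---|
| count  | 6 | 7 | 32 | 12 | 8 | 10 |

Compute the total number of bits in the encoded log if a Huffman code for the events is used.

174

Greedily combine the two least-frequent nodes:
combine A(6), B(7) → 13
combine E(8), F(10) → 18
combine D(12), 13 → 25
combine 18, 25 → 43
combine C(32), 43 → 75
Total encoded bits = sum of merged weights = 13 + 18 + 25 + 43 + 75 = 174.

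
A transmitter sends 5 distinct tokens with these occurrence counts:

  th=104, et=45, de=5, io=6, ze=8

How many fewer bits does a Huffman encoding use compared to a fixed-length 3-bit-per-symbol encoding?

Fixed-length: 3 bits × 168 symbols = 504 bits.
Huffman merges:
de(5) + io(6) → 11
ze(8) + 11 → 19
19 + et(45) → 64
64 + th(104) → 168
Huffman total = 11 + 19 + 64 + 168 = 262 bits.
Saving = 504 − 262 = 242 bits.

242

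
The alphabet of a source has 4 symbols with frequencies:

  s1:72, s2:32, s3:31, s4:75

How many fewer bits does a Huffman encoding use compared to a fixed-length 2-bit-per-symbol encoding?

12

Fixed-length: 2 bits × 210 symbols = 420 bits.
Huffman merges:
combine s3(31), s2(32) → 63
combine 63, s1(72) → 135
combine s4(75), 135 → 210
Huffman total = 63 + 135 + 210 = 408 bits.
Saving = 420 − 408 = 12 bits.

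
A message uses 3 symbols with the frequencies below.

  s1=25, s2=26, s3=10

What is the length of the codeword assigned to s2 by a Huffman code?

Huffman merges, smallest pair first:
combine s3(10), s1(25) → 35
combine s2(26), 35 → 61
s2 sits one level below the root: a 1-bit codeword.

1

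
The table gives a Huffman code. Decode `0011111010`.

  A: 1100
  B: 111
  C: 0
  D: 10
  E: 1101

Read left to right; each codeword is recognised as soon as it completes (prefix code):
  0→C | 0→C | 111→B | 1101→E | 0→C
Decoded message: CCBEC

CCBEC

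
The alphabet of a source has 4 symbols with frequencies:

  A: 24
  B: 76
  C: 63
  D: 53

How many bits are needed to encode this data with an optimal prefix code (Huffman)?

Build the Huffman tree bottom-up:
combine A(24), D(53) → 77
combine C(63), B(76) → 139
combine 77, 139 → 216
The encoded length is the sum of every internal node's weight: 77 + 139 + 216 = 432 bits.

432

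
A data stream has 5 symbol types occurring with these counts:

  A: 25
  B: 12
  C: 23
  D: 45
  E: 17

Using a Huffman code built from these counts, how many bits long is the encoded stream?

Greedily combine the two least-frequent nodes:
combine B(12), E(17) → 29
combine C(23), A(25) → 48
combine 29, D(45) → 74
combine 48, 74 → 122
The encoded length is the sum of every internal node's weight: 29 + 48 + 74 + 122 = 273 bits.

273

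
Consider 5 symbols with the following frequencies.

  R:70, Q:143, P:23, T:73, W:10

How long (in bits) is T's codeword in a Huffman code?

Build the tree from the bottom:
merge W(10) and P(23): 33
merge 33 and R(70): 103
merge T(73) and 103: 176
merge Q(143) and 176: 319
T sits 2 levels below the root, so its codeword is 2 bits.

2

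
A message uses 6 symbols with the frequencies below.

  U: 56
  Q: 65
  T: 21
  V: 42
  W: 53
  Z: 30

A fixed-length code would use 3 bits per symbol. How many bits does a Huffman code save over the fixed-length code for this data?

Fixed-length: 3 bits × 267 symbols = 801 bits.
Huffman merges:
T(21) + Z(30) → 51
V(42) + 51 → 93
W(53) + U(56) → 109
Q(65) + 93 → 158
109 + 158 → 267
Huffman total = 51 + 93 + 109 + 158 + 267 = 678 bits.
Saving = 801 − 678 = 123 bits.

123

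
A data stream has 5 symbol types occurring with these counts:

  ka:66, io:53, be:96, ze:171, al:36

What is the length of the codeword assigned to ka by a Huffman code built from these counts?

Repeatedly merge the two smallest:
al(36) + io(53) → 89
ka(66) + 89 → 155
be(96) + 155 → 251
ze(171) + 251 → 422
ka sits 3 levels below the root, so its codeword is 3 bits.

3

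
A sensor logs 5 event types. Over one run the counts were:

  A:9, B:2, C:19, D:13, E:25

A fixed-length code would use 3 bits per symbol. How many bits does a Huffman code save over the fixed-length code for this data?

Fixed-length: 3 bits × 68 symbols = 204 bits.
Huffman merges:
combine B(2), A(9) → 11
combine 11, D(13) → 24
combine C(19), 24 → 43
combine E(25), 43 → 68
Huffman total = 11 + 24 + 43 + 68 = 146 bits.
Saving = 204 − 146 = 58 bits.

58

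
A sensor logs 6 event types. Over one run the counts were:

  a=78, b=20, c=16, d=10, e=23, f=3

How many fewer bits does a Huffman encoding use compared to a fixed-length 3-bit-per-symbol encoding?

143

Fixed-length: 3 bits × 150 symbols = 450 bits.
Huffman merges:
combine f(3), d(10) → 13
combine 13, c(16) → 29
combine b(20), e(23) → 43
combine 29, 43 → 72
combine 72, a(78) → 150
Huffman total = 13 + 29 + 43 + 72 + 150 = 307 bits.
Saving = 450 − 307 = 143 bits.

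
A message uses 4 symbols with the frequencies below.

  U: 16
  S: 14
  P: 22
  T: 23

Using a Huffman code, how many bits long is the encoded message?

150

Greedily combine the two least-frequent nodes:
S(14) + U(16) → 30
P(22) + T(23) → 45
30 + 45 → 75
Total encoded bits = sum of merged weights = 30 + 45 + 75 = 150.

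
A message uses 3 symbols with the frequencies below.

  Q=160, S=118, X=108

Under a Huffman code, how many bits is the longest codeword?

Merge the two lowest-weight nodes at each step:
merge X(108) and S(118): 226
merge Q(160) and 226: 386
The first pair merged (X, S) ends up deepest, at depth 2.

2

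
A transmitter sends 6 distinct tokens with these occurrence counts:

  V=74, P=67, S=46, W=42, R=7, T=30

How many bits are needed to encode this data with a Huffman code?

Greedily combine the two least-frequent nodes:
combine R(7), T(30) → 37
combine 37, W(42) → 79
combine S(46), P(67) → 113
combine V(74), 79 → 153
combine 113, 153 → 266
The encoded length is the sum of every internal node's weight: 37 + 79 + 113 + 153 + 266 = 648 bits.

648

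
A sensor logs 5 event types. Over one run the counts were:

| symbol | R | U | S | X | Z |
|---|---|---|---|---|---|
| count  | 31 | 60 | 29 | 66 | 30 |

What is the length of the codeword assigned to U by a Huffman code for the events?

Build the tree from the bottom:
combine S(29), Z(30) → 59
combine R(31), 59 → 90
combine U(60), X(66) → 126
combine 90, 126 → 216
U sits 2 levels below the root, so its codeword is 2 bits.

2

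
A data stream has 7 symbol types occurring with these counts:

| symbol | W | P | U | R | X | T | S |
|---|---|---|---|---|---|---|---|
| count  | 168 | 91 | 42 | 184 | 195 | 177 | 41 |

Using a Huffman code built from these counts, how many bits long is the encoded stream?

Greedily combine the two least-frequent nodes:
merge S(41) and U(42): 83
merge 83 and P(91): 174
merge W(168) and 174: 342
merge T(177) and R(184): 361
merge X(195) and 342: 537
merge 361 and 537: 898
The encoded length is the sum of every internal node's weight: 83 + 174 + 342 + 361 + 537 + 898 = 2395 bits.

2395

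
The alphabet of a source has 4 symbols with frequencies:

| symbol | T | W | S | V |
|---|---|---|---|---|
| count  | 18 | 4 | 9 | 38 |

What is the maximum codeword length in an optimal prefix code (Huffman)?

3

Merge the two lowest-weight nodes at each step:
W(4) + S(9) → 13
13 + T(18) → 31
31 + V(38) → 69
Maximum depth reached is 3.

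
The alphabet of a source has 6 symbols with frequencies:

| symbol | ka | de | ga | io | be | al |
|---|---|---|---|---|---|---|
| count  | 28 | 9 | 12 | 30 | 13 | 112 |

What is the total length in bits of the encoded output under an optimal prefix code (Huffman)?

409

Build the Huffman tree bottom-up:
de(9) + ga(12) → 21
be(13) + 21 → 34
ka(28) + io(30) → 58
34 + 58 → 92
92 + al(112) → 204
The encoded length is the sum of every internal node's weight: 21 + 34 + 58 + 92 + 204 = 409 bits.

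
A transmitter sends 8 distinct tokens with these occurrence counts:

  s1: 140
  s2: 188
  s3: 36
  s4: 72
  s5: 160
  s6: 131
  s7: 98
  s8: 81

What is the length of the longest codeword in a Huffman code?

Merge the two lowest-weight nodes at each step:
s3(36) + s4(72) → 108
s8(81) + s7(98) → 179
108 + s6(131) → 239
s1(140) + s5(160) → 300
179 + s2(188) → 367
239 + 300 → 539
367 + 539 → 906
The rarest symbols sit at the bottom; the longest codeword is 4 bits.

4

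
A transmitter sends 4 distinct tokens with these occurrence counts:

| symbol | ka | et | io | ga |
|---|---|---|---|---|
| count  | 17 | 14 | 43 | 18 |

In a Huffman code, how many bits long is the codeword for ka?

3

Repeatedly merge the two smallest:
merge et(14) and ka(17): 31
merge ga(18) and 31: 49
merge io(43) and 49: 92
The subtree containing ka is merged 3 times, so code length = 3.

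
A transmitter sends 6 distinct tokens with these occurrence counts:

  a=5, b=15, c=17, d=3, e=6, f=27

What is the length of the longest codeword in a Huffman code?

Merge the two lowest-weight nodes at each step:
d(3) + a(5) → 8
e(6) + 8 → 14
14 + b(15) → 29
c(17) + f(27) → 44
29 + 44 → 73
The rarest symbols sit at the bottom; the longest codeword is 4 bits.

4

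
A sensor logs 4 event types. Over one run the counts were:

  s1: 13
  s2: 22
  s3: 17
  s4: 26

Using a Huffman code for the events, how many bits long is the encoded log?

Build the Huffman tree bottom-up:
combine s1(13), s3(17) → 30
combine s2(22), s4(26) → 48
combine 30, 48 → 78
Total encoded bits = sum of merged weights = 30 + 48 + 78 = 156.

156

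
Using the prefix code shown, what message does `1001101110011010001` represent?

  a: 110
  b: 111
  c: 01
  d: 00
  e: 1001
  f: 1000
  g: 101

Read left to right; each codeword is recognised as soon as it completes (prefix code):
  1001→e | 101→g | 110→a | 01→c | 101→g | 00→d | 01→c
Decoded message: egacgdc

egacgdc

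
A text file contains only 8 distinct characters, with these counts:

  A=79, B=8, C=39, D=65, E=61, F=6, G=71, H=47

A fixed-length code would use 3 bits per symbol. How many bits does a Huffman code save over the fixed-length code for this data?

83

Fixed-length: 3 bits × 376 symbols = 1128 bits.
Huffman merges:
merge F(6) and B(8): 14
merge 14 and C(39): 53
merge H(47) and 53: 100
merge E(61) and D(65): 126
merge G(71) and A(79): 150
merge 100 and 126: 226
merge 150 and 226: 376
Huffman total = 14 + 53 + 100 + 126 + 150 + 226 + 376 = 1045 bits.
Saving = 1128 − 1045 = 83 bits.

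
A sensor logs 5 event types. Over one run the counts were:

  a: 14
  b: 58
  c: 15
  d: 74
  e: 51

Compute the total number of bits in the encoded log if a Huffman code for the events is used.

Merge the two smallest weights repeatedly:
combine a(14), c(15) → 29
combine 29, e(51) → 80
combine b(58), d(74) → 132
combine 80, 132 → 212
Total encoded bits = sum of merged weights = 29 + 80 + 132 + 212 = 453.

453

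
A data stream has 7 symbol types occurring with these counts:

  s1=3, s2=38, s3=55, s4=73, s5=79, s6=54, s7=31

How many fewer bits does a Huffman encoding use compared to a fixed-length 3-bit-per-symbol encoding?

118

Fixed-length: 3 bits × 333 symbols = 999 bits.
Huffman merges:
merge s1(3) and s7(31): 34
merge 34 and s2(38): 72
merge s6(54) and s3(55): 109
merge 72 and s4(73): 145
merge s5(79) and 109: 188
merge 145 and 188: 333
Huffman total = 34 + 72 + 109 + 145 + 188 + 333 = 881 bits.
Saving = 999 − 881 = 118 bits.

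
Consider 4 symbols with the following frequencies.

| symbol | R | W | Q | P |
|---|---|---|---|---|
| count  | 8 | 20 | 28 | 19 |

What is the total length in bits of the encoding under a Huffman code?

149

Merge the two smallest weights repeatedly:
combine R(8), P(19) → 27
combine W(20), 27 → 47
combine Q(28), 47 → 75
Each symbol's bit-cost is frequency × depth; summing gives 149 bits (equivalently 27 + 47 + 75).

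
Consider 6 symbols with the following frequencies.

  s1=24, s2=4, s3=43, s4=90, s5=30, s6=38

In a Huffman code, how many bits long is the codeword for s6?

3

Build the tree from the bottom:
merge s2(4) and s1(24): 28
merge 28 and s5(30): 58
merge s6(38) and s3(43): 81
merge 58 and 81: 139
merge s4(90) and 139: 229
s6's leaf is at depth 3, giving a 3-bit codeword.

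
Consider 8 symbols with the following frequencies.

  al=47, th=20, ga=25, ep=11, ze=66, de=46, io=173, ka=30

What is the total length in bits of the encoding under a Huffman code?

Merge the two smallest weights repeatedly:
combine ep(11), th(20) → 31
combine ga(25), ka(30) → 55
combine 31, de(46) → 77
combine al(47), 55 → 102
combine ze(66), 77 → 143
combine 102, 143 → 245
combine io(173), 245 → 418
Total encoded bits = sum of merged weights = 31 + 55 + 77 + 102 + 143 + 245 + 418 = 1071.

1071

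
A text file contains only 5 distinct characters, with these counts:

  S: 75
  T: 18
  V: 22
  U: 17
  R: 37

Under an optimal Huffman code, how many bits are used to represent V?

Build the tree from the bottom:
U(17) + T(18) → 35
V(22) + 35 → 57
R(37) + 57 → 94
S(75) + 94 → 169
V's leaf is at depth 3, giving a 3-bit codeword.

3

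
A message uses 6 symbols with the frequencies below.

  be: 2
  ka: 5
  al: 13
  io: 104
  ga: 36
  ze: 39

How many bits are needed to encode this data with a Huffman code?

Greedily combine the two least-frequent nodes:
be(2) + ka(5) → 7
7 + al(13) → 20
20 + ga(36) → 56
ze(39) + 56 → 95
95 + io(104) → 199
Each symbol's bit-cost is frequency × depth; summing gives 377 bits (equivalently 7 + 20 + 56 + 95 + 199).

377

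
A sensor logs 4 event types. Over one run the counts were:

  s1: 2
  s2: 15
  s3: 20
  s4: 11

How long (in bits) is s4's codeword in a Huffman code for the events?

3

Repeatedly merge the two smallest:
combine s1(2), s4(11) → 13
combine 13, s2(15) → 28
combine s3(20), 28 → 48
The subtree containing s4 is merged 3 times, so code length = 3.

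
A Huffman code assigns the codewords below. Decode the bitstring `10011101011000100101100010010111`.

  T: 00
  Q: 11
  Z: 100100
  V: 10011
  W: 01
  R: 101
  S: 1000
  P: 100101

VRWSPSPQ

Read left to right; each codeword is recognised as soon as it completes (prefix code):
  10011→V | 101→R | 01→W | 1000→S | 100101→P | 1000→S | 100101→P | 11→Q
Decoded message: VRWSPSPQ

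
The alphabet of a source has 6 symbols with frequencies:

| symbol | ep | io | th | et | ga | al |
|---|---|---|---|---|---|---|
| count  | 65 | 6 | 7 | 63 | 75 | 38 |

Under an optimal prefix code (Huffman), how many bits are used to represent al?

3

Build the tree from the bottom:
io(6) + th(7) → 13
13 + al(38) → 51
51 + et(63) → 114
ep(65) + ga(75) → 140
114 + 140 → 254
al sits 3 levels below the root, so its codeword is 3 bits.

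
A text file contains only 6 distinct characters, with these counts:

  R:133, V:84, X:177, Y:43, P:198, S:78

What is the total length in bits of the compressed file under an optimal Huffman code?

1752

Greedily combine the two least-frequent nodes:
Y(43) + S(78) → 121
V(84) + 121 → 205
R(133) + X(177) → 310
P(198) + 205 → 403
310 + 403 → 713
Each symbol's bit-cost is frequency × depth; summing gives 1752 bits (equivalently 121 + 205 + 310 + 403 + 713).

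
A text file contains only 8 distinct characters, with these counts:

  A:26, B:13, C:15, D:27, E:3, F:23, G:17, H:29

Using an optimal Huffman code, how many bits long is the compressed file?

446

Greedily combine the two least-frequent nodes:
merge E(3) and B(13): 16
merge C(15) and 16: 31
merge G(17) and F(23): 40
merge A(26) and D(27): 53
merge H(29) and 31: 60
merge 40 and 53: 93
merge 60 and 93: 153
The encoded length is the sum of every internal node's weight: 16 + 31 + 40 + 53 + 60 + 93 + 153 = 446 bits.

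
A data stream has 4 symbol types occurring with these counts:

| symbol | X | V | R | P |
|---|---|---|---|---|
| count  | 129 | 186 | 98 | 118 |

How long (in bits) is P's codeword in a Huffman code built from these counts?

2

Repeatedly merge the two smallest:
combine R(98), P(118) → 216
combine X(129), V(186) → 315
combine 216, 315 → 531
P sits 2 levels below the root, so its codeword is 2 bits.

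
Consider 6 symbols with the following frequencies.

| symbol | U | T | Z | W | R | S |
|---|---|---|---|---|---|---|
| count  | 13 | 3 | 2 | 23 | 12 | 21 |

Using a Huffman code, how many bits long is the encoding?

170

Greedily combine the two least-frequent nodes:
merge Z(2) and T(3): 5
merge 5 and R(12): 17
merge U(13) and 17: 30
merge S(21) and W(23): 44
merge 30 and 44: 74
Total encoded bits = sum of merged weights = 5 + 17 + 30 + 44 + 74 = 170.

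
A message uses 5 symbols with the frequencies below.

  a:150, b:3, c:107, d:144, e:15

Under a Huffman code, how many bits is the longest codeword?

4

Merge the two lowest-weight nodes at each step:
merge b(3) and e(15): 18
merge 18 and c(107): 125
merge 125 and d(144): 269
merge a(150) and 269: 419
The rarest symbols sit at the bottom; the longest codeword is 4 bits.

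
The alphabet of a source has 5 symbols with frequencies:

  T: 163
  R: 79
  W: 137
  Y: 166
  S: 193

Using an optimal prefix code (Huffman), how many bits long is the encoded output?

1692

Build the Huffman tree bottom-up:
R(79) + W(137) → 216
T(163) + Y(166) → 329
S(193) + 216 → 409
329 + 409 → 738
Each symbol's bit-cost is frequency × depth; summing gives 1692 bits (equivalently 216 + 329 + 409 + 738).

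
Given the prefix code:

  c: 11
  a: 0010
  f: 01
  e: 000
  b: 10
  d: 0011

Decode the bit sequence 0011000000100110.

Read left to right; each codeword is recognised as soon as it completes (prefix code):
  0011→d | 000→e | 000→e | 10→b | 01→f | 10→b
Decoded message: deebfb

deebfb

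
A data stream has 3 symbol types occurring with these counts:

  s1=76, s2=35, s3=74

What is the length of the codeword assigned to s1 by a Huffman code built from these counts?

Repeatedly merge the two smallest:
combine s2(35), s3(74) → 109
combine s1(76), 109 → 185
s1 is a child of the root — depth 1, so its codeword is a single bit.

1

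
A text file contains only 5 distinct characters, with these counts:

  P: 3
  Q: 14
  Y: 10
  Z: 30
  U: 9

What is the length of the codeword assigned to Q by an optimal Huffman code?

2

Build the tree from the bottom:
merge P(3) and U(9): 12
merge Y(10) and 12: 22
merge Q(14) and 22: 36
merge Z(30) and 36: 66
Q's leaf is at depth 2, giving a 2-bit codeword.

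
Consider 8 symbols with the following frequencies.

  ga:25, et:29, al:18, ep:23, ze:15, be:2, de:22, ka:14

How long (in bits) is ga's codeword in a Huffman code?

Build the tree from the bottom:
merge be(2) and ka(14): 16
merge ze(15) and 16: 31
merge al(18) and de(22): 40
merge ep(23) and ga(25): 48
merge et(29) and 31: 60
merge 40 and 48: 88
merge 60 and 88: 148
ga sits 3 levels below the root, so its codeword is 3 bits.

3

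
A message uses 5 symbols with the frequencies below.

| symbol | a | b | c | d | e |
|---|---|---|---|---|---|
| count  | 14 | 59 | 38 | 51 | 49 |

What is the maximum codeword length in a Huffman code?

3

Merge the two lowest-weight nodes at each step:
merge a(14) and c(38): 52
merge e(49) and d(51): 100
merge 52 and b(59): 111
merge 100 and 111: 211
The first pair merged (a, c) ends up deepest, at depth 3.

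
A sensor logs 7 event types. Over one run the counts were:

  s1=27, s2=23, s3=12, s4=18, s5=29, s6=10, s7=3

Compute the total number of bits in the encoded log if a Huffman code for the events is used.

323

Greedily combine the two least-frequent nodes:
s7(3) + s6(10) → 13
s3(12) + 13 → 25
s4(18) + s2(23) → 41
25 + s1(27) → 52
s5(29) + 41 → 70
52 + 70 → 122
The encoded length is the sum of every internal node's weight: 13 + 25 + 41 + 52 + 70 + 122 = 323 bits.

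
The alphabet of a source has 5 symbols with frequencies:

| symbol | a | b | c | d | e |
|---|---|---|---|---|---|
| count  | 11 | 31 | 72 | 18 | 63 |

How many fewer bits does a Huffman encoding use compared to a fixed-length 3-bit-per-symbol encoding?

178

Fixed-length: 3 bits × 195 symbols = 585 bits.
Huffman merges:
merge a(11) and d(18): 29
merge 29 and b(31): 60
merge 60 and e(63): 123
merge c(72) and 123: 195
Huffman total = 29 + 60 + 123 + 195 = 407 bits.
Saving = 585 − 407 = 178 bits.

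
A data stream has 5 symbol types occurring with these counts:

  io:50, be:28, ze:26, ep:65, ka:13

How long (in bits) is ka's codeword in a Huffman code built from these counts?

3

Huffman merges, smallest pair first:
combine ka(13), ze(26) → 39
combine be(28), 39 → 67
combine io(50), ep(65) → 115
combine 67, 115 → 182
ka sits 3 levels below the root, so its codeword is 3 bits.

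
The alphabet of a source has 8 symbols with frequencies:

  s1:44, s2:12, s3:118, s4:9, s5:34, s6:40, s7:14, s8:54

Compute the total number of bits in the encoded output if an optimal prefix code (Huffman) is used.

859

Merge the two smallest weights repeatedly:
s4(9) + s2(12) → 21
s7(14) + 21 → 35
s5(34) + 35 → 69
s6(40) + s1(44) → 84
s8(54) + 69 → 123
84 + s3(118) → 202
123 + 202 → 325
Each symbol's bit-cost is frequency × depth; summing gives 859 bits (equivalently 21 + 35 + 69 + 84 + 123 + 202 + 325).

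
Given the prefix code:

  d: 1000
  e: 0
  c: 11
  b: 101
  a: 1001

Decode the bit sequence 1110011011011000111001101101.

Read left to right; each codeword is recognised as soon as it completes (prefix code):
  11→c | 1001→a | 101→b | 101→b | 1000→d | 11→c | 1001→a | 101→b | 101→b
Decoded message: cabbdcabb

cabbdcabb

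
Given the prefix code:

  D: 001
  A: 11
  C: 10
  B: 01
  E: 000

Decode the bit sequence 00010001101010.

ECDCCC

Read left to right; each codeword is recognised as soon as it completes (prefix code):
  000→E | 10→C | 001→D | 10→C | 10→C | 10→C
Decoded message: ECDCCC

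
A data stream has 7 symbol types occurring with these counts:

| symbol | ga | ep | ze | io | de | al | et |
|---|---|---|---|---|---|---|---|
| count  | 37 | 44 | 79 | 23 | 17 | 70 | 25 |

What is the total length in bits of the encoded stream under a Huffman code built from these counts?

776

Build the Huffman tree bottom-up:
combine de(17), io(23) → 40
combine et(25), ga(37) → 62
combine 40, ep(44) → 84
combine 62, al(70) → 132
combine ze(79), 84 → 163
combine 132, 163 → 295
Total encoded bits = sum of merged weights = 40 + 62 + 84 + 132 + 163 + 295 = 776.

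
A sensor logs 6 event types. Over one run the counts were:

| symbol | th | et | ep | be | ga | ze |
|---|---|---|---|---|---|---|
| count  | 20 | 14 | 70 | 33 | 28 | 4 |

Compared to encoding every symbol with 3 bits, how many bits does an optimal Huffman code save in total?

Fixed-length: 3 bits × 169 symbols = 507 bits.
Huffman merges:
ze(4) + et(14) → 18
18 + th(20) → 38
ga(28) + be(33) → 61
38 + 61 → 99
ep(70) + 99 → 169
Huffman total = 18 + 38 + 61 + 99 + 169 = 385 bits.
Saving = 507 − 385 = 122 bits.

122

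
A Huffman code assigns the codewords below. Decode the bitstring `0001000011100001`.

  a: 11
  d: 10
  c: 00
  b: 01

Read left to right; each codeword is recognised as soon as it completes (prefix code):
  00→c | 01→b | 00→c | 00→c | 11→a | 10→d | 00→c | 01→b
Decoded message: cbccadcb

cbccadcb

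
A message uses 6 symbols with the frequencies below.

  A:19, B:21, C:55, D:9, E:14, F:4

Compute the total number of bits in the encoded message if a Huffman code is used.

269

Merge the two smallest weights repeatedly:
combine F(4), D(9) → 13
combine 13, E(14) → 27
combine A(19), B(21) → 40
combine 27, 40 → 67
combine C(55), 67 → 122
The encoded length is the sum of every internal node's weight: 13 + 27 + 40 + 67 + 122 = 269 bits.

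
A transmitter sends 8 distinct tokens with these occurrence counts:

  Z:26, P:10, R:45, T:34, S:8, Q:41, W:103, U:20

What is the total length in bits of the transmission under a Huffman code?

769

Greedily combine the two least-frequent nodes:
merge S(8) and P(10): 18
merge 18 and U(20): 38
merge Z(26) and T(34): 60
merge 38 and Q(41): 79
merge R(45) and 60: 105
merge 79 and W(103): 182
merge 105 and 182: 287
Total encoded bits = sum of merged weights = 18 + 38 + 60 + 79 + 105 + 182 + 287 = 769.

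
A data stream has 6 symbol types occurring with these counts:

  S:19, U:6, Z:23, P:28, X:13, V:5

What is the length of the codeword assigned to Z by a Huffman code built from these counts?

Build the tree from the bottom:
V(5) + U(6) → 11
11 + X(13) → 24
S(19) + Z(23) → 42
24 + P(28) → 52
42 + 52 → 94
Z sits 2 levels below the root, so its codeword is 2 bits.

2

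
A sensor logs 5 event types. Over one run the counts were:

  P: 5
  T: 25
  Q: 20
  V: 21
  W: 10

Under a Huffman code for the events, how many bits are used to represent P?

Build the tree from the bottom:
merge P(5) and W(10): 15
merge 15 and Q(20): 35
merge V(21) and T(25): 46
merge 35 and 46: 81
P sits 3 levels below the root, so its codeword is 3 bits.

3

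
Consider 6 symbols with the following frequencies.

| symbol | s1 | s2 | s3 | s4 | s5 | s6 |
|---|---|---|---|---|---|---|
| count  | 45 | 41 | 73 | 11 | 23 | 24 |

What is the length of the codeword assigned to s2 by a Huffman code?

2

Repeatedly merge the two smallest:
combine s4(11), s5(23) → 34
combine s6(24), 34 → 58
combine s2(41), s1(45) → 86
combine 58, s3(73) → 131
combine 86, 131 → 217
s2's leaf is at depth 2, giving a 2-bit codeword.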